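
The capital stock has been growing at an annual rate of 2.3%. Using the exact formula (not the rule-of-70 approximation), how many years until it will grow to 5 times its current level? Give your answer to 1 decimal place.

t = ln(5) / ln(1 + 0.023) = 1.6094 / 0.022739 ≈ 70.78.

70.8 years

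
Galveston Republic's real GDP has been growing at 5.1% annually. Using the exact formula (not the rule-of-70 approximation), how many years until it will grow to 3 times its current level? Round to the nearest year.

22 years

t = ln(3) / ln(1 + 0.051) = 1.0986 / 0.049742 ≈ 22.09.
≈ 22 years.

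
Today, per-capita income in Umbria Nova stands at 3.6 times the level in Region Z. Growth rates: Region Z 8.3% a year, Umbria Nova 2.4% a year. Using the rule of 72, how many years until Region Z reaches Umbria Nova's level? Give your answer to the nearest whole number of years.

23 years

The growth-rate gap is 8.3% − 2.4% = 5.9 percentage points.
So the ratio between them halves every 72/5.9 ≈ 12.20 years.
A 3.6 times gap takes log₂(3.6) ≈ 1.85 halvings to close: 1.85 × 12.20 ≈ 23 years.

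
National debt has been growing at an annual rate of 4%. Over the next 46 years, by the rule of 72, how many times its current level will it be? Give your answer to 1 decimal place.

about 5.9 times

Doubles every ≈ 18.00 years (72/4).
46 years is 2.56 doublings; 2^2.56 ≈ 5.9×.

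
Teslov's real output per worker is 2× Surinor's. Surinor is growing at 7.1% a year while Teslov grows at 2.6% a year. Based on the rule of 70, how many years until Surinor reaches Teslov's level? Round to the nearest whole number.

approximately 16 years

Surinor gains on Teslov at 7.1% − 2.6% = 4.5 points a year.
At that relative rate the gap halves every 70/4.5 ≈ 15.56 years.
A 2× gap closes after 1 halving: 1 × 15.56 ≈ 16 years.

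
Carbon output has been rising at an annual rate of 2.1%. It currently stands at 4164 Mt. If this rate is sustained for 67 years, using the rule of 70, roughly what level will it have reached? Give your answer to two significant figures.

about 17000 Mt

Doubling time ≈ 70/2.1 = 33.33 years.
67 years is 67/33.33 ≈ 2.01 doublings, a factor of 2^2.01 ≈ 4.03.
4164 × 4.03 ≈ 17000 Mt.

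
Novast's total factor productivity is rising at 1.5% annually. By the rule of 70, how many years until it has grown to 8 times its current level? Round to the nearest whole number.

about 140 years

Doubling time ≈ 70/1.5 = 46.67 years.
8× is 3 doublings, so 3 × 46.67 ≈ 140 years.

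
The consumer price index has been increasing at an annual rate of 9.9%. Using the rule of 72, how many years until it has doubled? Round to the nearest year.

roughly 7 years

72/9.9 ≈ 7.27, so it doubles roughly every 7 years.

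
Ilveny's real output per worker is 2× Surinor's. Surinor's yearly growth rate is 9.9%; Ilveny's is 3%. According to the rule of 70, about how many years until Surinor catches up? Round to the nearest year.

roughly 10 years

Surinor gains on Ilveny at 9.9% − 3% = 6.9 points a year.
At that relative rate the gap halves every 70/6.9 ≈ 10.14 years.
A 2× gap closes after 1 halving: 1 × 10.14 ≈ 10 years.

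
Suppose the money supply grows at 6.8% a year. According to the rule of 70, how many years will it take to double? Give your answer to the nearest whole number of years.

Doubling time ≈ 70 / 6.8 = 10.29 years.

10 years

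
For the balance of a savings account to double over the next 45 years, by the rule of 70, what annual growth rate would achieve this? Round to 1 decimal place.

roughly 1.6%

70 / 45 ≈ 1.56, so about 1.6% annually.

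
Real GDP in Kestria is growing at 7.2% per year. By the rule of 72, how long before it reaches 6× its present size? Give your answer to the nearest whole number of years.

approximately 26 years

At 7.2% it doubles every 72/7.2 ≈ 10.00 years.
6× is log₂ 6 ≈ 2.58 doublings, so ≈ 2.58 × 10.00 = 26 years.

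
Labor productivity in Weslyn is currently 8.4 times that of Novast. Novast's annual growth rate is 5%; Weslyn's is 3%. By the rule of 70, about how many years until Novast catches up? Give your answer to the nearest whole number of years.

approximately 107 years

The growth-rate gap is 5% − 3% = 2 percentage points.
So the ratio between them halves every 70/2 ≈ 35.00 years.
An 8.4 times gap takes log₂(8.4) ≈ 3.07 halvings to close: 3.07 × 35.00 ≈ 107 years.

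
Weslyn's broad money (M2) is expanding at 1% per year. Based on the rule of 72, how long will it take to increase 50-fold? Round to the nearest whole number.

At 1% it doubles every 72/1 ≈ 72.00 years.
50× is log₂ 50 ≈ 5.64 doublings, so ≈ 5.64 × 72.00 = 406 years.

≈ 406 years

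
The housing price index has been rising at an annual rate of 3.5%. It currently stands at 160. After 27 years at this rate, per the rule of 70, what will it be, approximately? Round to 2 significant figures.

roughly 410

It doubles every 70/3.5 ≈ 20.00 years, so 27 years is 1.35 doublings.
2^1.35 ≈ 2.55; 160 × 2.55 ≈ 410.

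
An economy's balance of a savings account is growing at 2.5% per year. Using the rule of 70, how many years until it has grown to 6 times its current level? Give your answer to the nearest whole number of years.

One doubling takes 70/2.5 = 28.00 years.
6× is log₂ 6 ≈ 2.58 doublings, so ≈ 2.58 × 28.00 = 72 years.

approximately 72 years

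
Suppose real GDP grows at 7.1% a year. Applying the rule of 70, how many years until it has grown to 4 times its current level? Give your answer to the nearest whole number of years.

around 20 years

One doubling takes 70/7.1 = 9.86 years.
Getting to 4× needs 2 doublings: 2 × 9.86 ≈ 20 years.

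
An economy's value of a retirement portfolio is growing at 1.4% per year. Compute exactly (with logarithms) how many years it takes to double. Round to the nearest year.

50 years

t = ln(2) / ln(1 + 0.014) = 0.6931 / 0.013903 ≈ 49.85.
≈ 50 years.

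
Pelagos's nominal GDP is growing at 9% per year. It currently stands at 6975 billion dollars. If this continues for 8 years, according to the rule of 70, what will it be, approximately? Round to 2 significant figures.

approximately 14000 billion dollars

Doubling time ≈ 70/9 = 7.78 years.
8 years is 8/7.78 ≈ 1.03 doublings, a factor of 2^1.03 ≈ 2.04.
6975 × 2.04 ≈ 14000 billion dollars.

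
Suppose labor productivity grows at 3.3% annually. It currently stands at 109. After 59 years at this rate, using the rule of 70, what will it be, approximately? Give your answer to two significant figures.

It doubles every 70/3.3 ≈ 21.21 years, so 59 years is 2.78 doublings.
2^2.78 ≈ 6.87; 109 × 6.87 ≈ 750.

roughly 750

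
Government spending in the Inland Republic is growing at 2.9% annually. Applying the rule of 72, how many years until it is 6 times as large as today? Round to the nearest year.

64 years

Doubling time ≈ 72/2.9 = 24.83 years.
Reaching 6× takes log₂(6) ≈ 2.58 doublings.
2.58 × 24.83 ≈ 64 years.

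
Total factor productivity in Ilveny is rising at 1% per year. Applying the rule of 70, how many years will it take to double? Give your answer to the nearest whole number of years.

around 70 years

Doubling time ≈ 70 / 1 = 70.00 years.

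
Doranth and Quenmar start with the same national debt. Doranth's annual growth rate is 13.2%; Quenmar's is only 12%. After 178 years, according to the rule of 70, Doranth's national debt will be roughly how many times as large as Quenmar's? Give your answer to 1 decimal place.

about 8.3 times

Rate gap = 13.2% − 12% = 1.2 points.
The ratio doubles every 70/1.2 ≈ 58.33 years.
178/58.33 ≈ 3.05 doublings → ratio ≈ 2^3.05 ≈ 8.3.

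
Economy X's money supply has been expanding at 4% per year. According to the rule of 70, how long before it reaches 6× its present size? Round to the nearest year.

At 4% it doubles every 70/4 ≈ 17.50 years.
Reaching 6× takes log₂(6) ≈ 2.58 doublings.
2.58 × 17.50 ≈ 45 years.

around 45 years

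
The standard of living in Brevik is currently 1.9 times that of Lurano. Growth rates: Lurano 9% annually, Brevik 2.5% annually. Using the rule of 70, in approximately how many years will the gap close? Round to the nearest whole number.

≈ 10 years

What matters is the difference: 6.5 pp.
Rule of 70 on the gap: the ratio halves every 70/6.5 ≈ 10.77 years.
A 1.9 times gap takes log₂(1.9) ≈ 0.93 halvings to close: 0.93 × 10.77 ≈ 10 years.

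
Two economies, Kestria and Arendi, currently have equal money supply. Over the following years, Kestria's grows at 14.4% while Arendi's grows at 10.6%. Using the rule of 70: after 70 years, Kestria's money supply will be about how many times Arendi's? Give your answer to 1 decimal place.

Rate gap = 14.4% − 10.6% = 3.8 points.
The ratio doubles every 70/3.8 ≈ 18.42 years.
70/18.42 ≈ 3.80 doublings → ratio ≈ 2^3.80 ≈ 13.9.

around 13.9 times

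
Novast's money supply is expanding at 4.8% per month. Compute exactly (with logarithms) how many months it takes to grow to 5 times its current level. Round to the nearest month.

34 months

t = ln(5) / ln(1 + 0.048) = 1.6094 / 0.046884 ≈ 34.33.
≈ 34 months.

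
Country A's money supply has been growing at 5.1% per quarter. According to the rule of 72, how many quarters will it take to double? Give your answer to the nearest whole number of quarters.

about 14 quarters

Doubling time ≈ 72 / 5.1 = 14.12 quarters.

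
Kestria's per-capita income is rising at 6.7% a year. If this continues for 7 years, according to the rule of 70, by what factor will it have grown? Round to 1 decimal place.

Doubling time ≈ 70/6.7 = 10.45 years.
7 years / 10.45 ≈ 0.67 doublings → factor 2^0.67 ≈ 1.6.

≈ 1.6 times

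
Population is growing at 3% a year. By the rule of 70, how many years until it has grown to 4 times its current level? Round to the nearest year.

Doubling time ≈ 70/3 = 23.33 years.
4 = 2^2, so 2 doublings → 47 years.

about 47 years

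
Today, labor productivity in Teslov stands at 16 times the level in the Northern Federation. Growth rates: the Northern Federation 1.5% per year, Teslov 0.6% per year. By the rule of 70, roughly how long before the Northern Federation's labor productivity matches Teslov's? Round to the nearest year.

approximately 311 years

What matters is the difference: 0.9 pp.
Rule of 70 on the gap: the ratio halves every 70/0.9 ≈ 77.78 years.
A 16 times gap closes after 4 halvings: 4 × 77.78 ≈ 311 years.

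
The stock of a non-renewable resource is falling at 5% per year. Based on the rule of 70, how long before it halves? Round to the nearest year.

The rule works in reverse for decay: 70/5 ≈ 14.00 years to halve.

about 14 years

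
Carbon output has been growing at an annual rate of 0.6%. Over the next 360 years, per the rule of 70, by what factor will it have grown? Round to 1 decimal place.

about 8.5 times

Doubling time ≈ 70/0.6 = 116.67 years.
360 years / 116.67 ≈ 3.09 doublings → factor 2^3.09 ≈ 8.5.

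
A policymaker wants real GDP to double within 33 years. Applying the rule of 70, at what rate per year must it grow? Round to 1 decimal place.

70 / 33 ≈ 2.12, so about 2.1% per year.

roughly 2.1%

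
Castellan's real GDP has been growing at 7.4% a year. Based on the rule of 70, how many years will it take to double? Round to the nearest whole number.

≈ 9 years

Doubling time ≈ 70 / 7.4 = 9.46 years.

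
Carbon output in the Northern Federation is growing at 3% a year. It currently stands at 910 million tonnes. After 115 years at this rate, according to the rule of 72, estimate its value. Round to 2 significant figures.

about 25000 million tonnes

It doubles every 72/3 ≈ 24.00 years, so 115 years is 4.79 doublings.
2^4.79 ≈ 27.67; 910 × 27.67 ≈ 25000 million tonnes.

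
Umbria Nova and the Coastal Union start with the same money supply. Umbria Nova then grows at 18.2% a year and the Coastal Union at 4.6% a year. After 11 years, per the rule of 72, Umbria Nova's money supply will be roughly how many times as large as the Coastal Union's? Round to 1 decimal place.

around 4.2 times

Umbria Nova pulls ahead at 13.6 pp per year, so the ratio doubles every 72/13.6 ≈ 5.29 years.
In 11 years that's 2.08 doublings: 2^2.08 ≈ 4.2.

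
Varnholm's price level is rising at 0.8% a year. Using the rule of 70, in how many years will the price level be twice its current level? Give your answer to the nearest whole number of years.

70/0.8 ≈ 87.50, so it doubles roughly every 88 years.

around 88 years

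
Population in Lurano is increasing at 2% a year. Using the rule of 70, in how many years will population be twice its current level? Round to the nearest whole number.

Doubling time ≈ 70 / 2 = 35.00 years.

around 35 years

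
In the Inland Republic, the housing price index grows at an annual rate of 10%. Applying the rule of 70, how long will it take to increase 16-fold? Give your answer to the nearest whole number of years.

At 10% it doubles every 70/10 ≈ 7.00 years.
16 = 2^4, so 4 doublings → 28 years.

28 years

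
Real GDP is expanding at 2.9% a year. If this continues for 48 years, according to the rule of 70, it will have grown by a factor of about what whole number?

At 2.9% one doubling takes ≈ 24.14 years; 48 years is 2 of them, so ×4.

about 4 times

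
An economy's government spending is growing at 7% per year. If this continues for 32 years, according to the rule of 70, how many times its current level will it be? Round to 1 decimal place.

≈ 9.2 times

Doubles every ≈ 10.00 years (70/7).
32 years is 3.20 doublings; 2^3.20 ≈ 9.2×.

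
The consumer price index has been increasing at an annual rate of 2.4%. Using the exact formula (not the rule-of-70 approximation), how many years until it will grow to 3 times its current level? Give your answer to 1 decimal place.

t = ln(3) / ln(1 + 0.024) = 1.0986 / 0.023717 ≈ 46.32.

46.3 years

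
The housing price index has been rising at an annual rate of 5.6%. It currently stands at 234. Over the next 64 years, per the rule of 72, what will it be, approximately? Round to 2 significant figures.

around 7400

Doubling time ≈ 72/5.6 = 12.86 years.
64 years is 64/12.86 ≈ 4.98 doublings, a factor of 2^4.98 ≈ 31.56.
234 × 31.56 ≈ 7400.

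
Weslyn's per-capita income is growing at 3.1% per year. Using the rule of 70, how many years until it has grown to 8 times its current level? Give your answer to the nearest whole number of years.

≈ 68 years

At 3.1% it doubles every 70/3.1 ≈ 22.58 years.
Getting to 8× needs 3 doublings: 3 × 22.58 ≈ 68 years.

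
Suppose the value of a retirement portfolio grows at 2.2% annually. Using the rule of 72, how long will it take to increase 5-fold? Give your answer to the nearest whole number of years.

76 years

One doubling takes 72/2.2 = 32.73 years.
Reaching 5× takes log₂(5) ≈ 2.32 doublings.
2.32 × 32.73 ≈ 76 years.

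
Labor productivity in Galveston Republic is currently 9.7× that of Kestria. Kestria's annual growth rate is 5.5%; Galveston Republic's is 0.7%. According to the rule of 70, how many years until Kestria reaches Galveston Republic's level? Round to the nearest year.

about 48 years

The growth-rate gap is 5.5% − 0.7% = 4.8 percentage points.
So the ratio between them halves every 70/4.8 ≈ 14.58 years.
A 9.7× gap takes log₂(9.7) ≈ 3.28 halvings to close: 3.28 × 14.58 ≈ 48 years.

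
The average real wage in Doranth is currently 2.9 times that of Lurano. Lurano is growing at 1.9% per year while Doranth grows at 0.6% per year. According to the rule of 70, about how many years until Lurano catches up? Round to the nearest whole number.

≈ 83 years

Lurano gains on Doranth at 1.9% − 0.6% = 1.3 points a year.
At that relative rate the gap halves every 70/1.3 ≈ 53.85 years.
A 2.9 times gap takes log₂(2.9) ≈ 1.54 halvings to close: 1.54 × 53.85 ≈ 83 years.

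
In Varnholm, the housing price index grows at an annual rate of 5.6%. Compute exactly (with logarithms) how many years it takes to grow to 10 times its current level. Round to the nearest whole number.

42 years

t = ln(10) / ln(1 + 0.056) = 2.3026 / 0.054488 ≈ 42.26.
≈ 42 years.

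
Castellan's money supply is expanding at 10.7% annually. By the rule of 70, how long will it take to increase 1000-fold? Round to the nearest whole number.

65 years

At 10.7% it doubles every 70/10.7 ≈ 6.54 years.
1000× is log₂ 1000 ≈ 9.97 doublings, so ≈ 9.97 × 6.54 = 65 years.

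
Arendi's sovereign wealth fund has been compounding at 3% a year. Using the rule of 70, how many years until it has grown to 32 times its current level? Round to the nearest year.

around 117 years

At 3% it doubles every 70/3 ≈ 23.33 years.
Getting to 32× needs 5 doublings: 5 × 23.33 ≈ 117 years.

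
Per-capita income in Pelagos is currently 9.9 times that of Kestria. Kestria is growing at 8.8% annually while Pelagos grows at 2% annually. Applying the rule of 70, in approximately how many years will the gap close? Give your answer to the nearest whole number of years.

≈ 34 years

What matters is the difference: 6.8 pp.
Rule of 70 on the gap: the ratio halves every 70/6.8 ≈ 10.29 years.
A 9.9 times gap takes log₂(9.9) ≈ 3.31 halvings to close: 3.31 × 10.29 ≈ 34 years.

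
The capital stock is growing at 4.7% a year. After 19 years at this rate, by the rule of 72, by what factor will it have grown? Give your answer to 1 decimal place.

≈ 2.4 times

Doubles every ≈ 15.32 years (72/4.7).
19 years is 1.24 doublings; 2^1.24 ≈ 2.4×.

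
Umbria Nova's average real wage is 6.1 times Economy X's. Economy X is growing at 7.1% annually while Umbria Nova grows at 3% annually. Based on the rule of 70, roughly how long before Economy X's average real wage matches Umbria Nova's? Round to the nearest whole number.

about 45 years

The growth-rate gap is 7.1% − 3% = 4.1 percentage points.
So the ratio between them halves every 70/4.1 ≈ 17.07 years.
A 6.1 times gap takes log₂(6.1) ≈ 2.61 halvings to close: 2.61 × 17.07 ≈ 45 years.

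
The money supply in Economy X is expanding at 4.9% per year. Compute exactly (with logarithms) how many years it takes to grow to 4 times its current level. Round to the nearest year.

29 years

t = ln(4) / ln(1 + 0.049) = 1.3863 / 0.047837 ≈ 28.98.
≈ 29 years.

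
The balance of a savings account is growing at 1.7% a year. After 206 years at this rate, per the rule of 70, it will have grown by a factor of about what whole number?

70/1.7 ≈ 41.18 years per doubling.
206 years fits 5 doublings: 2^5 = 32.

approximately 32 times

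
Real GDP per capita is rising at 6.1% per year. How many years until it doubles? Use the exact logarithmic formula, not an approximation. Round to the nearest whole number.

12 years

t = ln(2) / ln(1 + 0.061) = 0.6931 / 0.059212 ≈ 11.71.
≈ 12 years.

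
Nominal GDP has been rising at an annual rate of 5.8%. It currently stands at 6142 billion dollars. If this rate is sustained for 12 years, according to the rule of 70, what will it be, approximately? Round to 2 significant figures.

roughly 12000 billion dollars

Doubling time ≈ 70/5.8 = 12.07 years.
12 years is 12/12.07 ≈ 0.99 doublings, a factor of 2^0.99 ≈ 1.99.
6142 × 1.99 ≈ 12000 billion dollars.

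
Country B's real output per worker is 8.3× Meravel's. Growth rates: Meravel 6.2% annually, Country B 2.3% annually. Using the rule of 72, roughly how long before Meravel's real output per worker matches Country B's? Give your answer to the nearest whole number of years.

The growth-rate gap is 6.2% − 2.3% = 3.9 percentage points.
So the ratio between them halves every 72/3.9 ≈ 18.46 years.
An 8.3× gap takes log₂(8.3) ≈ 3.05 halvings to close: 3.05 × 18.46 ≈ 56 years.

≈ 56 years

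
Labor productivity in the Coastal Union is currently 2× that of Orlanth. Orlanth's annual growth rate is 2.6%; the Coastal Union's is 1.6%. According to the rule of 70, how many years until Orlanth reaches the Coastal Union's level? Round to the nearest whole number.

70 years

Orlanth gains on the Coastal Union at 2.6% − 1.6% = 1 point a year.
At that relative rate the gap halves every 70/1 ≈ 70.00 years.
A 2× gap closes after 1 halving: 1 × 70.00 ≈ 70 years.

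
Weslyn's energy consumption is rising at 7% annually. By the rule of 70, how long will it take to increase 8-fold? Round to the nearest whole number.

One doubling takes 70/7 = 10.00 years.
Getting to 8× needs 3 doublings: 3 × 10.00 ≈ 30 years.

about 30 years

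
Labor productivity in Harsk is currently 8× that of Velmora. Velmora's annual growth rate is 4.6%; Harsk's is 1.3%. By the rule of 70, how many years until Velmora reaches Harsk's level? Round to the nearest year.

The growth-rate gap is 4.6% − 1.3% = 3.3 percentage points.
So the ratio between them halves every 70/3.3 ≈ 21.21 years.
An 8× gap closes after 3 halvings: 3 × 21.21 ≈ 64 years.

64 years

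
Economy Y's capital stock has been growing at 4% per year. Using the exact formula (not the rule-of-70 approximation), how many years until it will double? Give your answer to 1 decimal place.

t = ln(2) / ln(1 + 0.04) = 0.6931 / 0.039221 ≈ 17.67.

17.7 years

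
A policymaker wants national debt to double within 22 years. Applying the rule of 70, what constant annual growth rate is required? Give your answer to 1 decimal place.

70 / 22 ≈ 3.18, so about 3.2% annually.

roughly 3.2%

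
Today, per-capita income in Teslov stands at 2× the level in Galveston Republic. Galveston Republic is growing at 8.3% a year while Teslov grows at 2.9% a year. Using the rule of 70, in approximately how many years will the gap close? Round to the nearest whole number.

The growth-rate gap is 8.3% − 2.9% = 5.4 percentage points.
So the ratio between them halves every 70/5.4 ≈ 12.96 years.
A 2× gap closes after 1 halving: 1 × 12.96 ≈ 13 years.

≈ 13 years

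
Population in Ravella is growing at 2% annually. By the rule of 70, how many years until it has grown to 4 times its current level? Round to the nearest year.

around 70 years

One doubling takes 70/2 = 35.00 years.
4× is 2 doublings, so 2 × 35.00 ≈ 70 years.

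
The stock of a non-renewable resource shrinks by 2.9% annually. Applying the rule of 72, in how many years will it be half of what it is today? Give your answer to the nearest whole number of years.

about 25 years

The rule works in reverse for decay: 72/2.9 ≈ 24.83 years to halve.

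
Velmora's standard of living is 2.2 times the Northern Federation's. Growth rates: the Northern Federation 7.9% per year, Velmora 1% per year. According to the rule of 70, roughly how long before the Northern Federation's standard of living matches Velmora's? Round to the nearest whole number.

approximately 12 years

The growth-rate gap is 7.9% − 1% = 6.9 percentage points.
So the ratio between them halves every 70/6.9 ≈ 10.14 years.
A 2.2 times gap takes log₂(2.2) ≈ 1.14 halvings to close: 1.14 × 10.14 ≈ 12 years.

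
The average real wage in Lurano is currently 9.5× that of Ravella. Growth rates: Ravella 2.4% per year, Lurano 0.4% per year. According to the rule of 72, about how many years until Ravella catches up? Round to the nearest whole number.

The growth-rate gap is 2.4% − 0.4% = 2 percentage points.
So the ratio between them halves every 72/2 ≈ 36.00 years.
A 9.5× gap takes log₂(9.5) ≈ 3.25 halvings to close: 3.25 × 36.00 ≈ 117 years.

roughly 117 years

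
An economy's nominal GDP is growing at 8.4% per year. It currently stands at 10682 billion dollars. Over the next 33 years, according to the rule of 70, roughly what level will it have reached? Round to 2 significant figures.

about 170000 billion dollars

It doubles every 70/8.4 ≈ 8.33 years, so 33 years is 3.96 doublings.
2^3.96 ≈ 15.56; 10682 × 15.56 ≈ 170000 billion dollars.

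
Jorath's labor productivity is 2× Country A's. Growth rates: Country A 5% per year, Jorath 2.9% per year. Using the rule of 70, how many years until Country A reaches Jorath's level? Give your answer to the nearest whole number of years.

Country A gains on Jorath at 5% − 2.9% = 2.1 points a year.
At that relative rate the gap halves every 70/2.1 ≈ 33.33 years.
A 2× gap closes after 1 halving: 1 × 33.33 ≈ 33 years.

about 33 years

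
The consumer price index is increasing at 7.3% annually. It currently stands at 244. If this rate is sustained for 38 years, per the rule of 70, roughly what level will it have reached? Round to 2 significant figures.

about 3800

It doubles every 70/7.3 ≈ 9.59 years, so 38 years is 3.96 doublings.
2^3.96 ≈ 15.56; 244 × 15.56 ≈ 3800.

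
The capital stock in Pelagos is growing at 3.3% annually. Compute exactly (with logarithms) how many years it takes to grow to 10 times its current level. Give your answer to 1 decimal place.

t = ln(10) / ln(1 + 0.033) = 2.3026 / 0.032467 ≈ 70.92.

70.9 years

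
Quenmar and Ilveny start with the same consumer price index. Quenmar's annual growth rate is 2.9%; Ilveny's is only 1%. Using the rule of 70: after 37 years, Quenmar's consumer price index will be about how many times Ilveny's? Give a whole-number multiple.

roughly 2 times

Only the 1.9-point difference matters.
70/1.9 ≈ 36.84 years per doubling of the ratio; 37 years gives 1.00 doublings, so ≈ 2×.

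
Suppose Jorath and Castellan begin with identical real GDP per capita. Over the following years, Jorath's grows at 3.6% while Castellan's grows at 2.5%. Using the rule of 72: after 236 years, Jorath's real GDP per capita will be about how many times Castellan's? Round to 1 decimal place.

Only the 1.1-point difference matters.
72/1.1 ≈ 65.45 years per doubling of the ratio; 236 years gives 3.61 doublings, so ≈ 12.2×.

12.2 times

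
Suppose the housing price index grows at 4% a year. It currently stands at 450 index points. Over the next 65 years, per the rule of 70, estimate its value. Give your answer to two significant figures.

≈ 5900 index points

It doubles every 70/4 ≈ 17.50 years, so 65 years is 3.71 doublings.
2^3.71 ≈ 13.09; 450 × 13.09 ≈ 5900 index points.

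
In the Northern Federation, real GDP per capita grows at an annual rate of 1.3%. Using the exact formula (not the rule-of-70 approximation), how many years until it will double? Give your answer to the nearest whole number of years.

54 years

t = ln(2) / ln(1 + 0.013) = 0.6931 / 0.012916 ≈ 53.66.
≈ 54 years.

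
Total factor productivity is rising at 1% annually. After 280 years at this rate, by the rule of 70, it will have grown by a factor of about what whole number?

70/1 ≈ 70.00 years per doubling.
280 years fits 4 doublings: 2^4 = 16.

roughly 16 times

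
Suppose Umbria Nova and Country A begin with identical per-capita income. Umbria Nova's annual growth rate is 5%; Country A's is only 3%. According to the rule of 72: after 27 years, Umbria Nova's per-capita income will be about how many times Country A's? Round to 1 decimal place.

1.7 times

Umbria Nova pulls ahead at 2 pp per year, so the ratio doubles every 72/2 ≈ 36.00 years.
In 27 years that's 0.75 doublings: 2^0.75 ≈ 1.7.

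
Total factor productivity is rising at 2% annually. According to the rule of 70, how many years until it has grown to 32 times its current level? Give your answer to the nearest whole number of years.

roughly 175 years

One doubling takes 70/2 = 35.00 years.
32× is 5 doublings, so 5 × 35.00 ≈ 175 years.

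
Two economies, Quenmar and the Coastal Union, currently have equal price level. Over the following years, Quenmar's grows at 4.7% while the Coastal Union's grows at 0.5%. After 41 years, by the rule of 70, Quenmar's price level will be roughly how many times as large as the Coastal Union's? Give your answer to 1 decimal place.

Only the 4.2-point difference matters.
70/4.2 ≈ 16.67 years per doubling of the ratio; 41 years gives 2.46 doublings, so ≈ 5.5×.

about 5.5 times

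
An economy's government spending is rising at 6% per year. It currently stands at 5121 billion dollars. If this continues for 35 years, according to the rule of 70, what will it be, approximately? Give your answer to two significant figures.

Doubling time ≈ 70/6 = 11.67 years.
35 years is 35/11.67 ≈ 3.00 doublings, a factor of 2^3.00 ≈ 8.00.
5121 × 8.00 ≈ 41000 billion dollars.

≈ 41000 billion dollars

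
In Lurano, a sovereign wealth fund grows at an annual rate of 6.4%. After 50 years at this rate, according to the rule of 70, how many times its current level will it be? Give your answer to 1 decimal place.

Doubling time ≈ 70/6.4 = 10.94 years.
50 years / 10.94 ≈ 4.57 doublings → factor 2^4.57 ≈ 23.8.

roughly 23.8 times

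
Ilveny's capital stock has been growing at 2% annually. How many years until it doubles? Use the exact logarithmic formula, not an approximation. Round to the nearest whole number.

35 years

t = ln(2) / ln(1 + 0.02) = 0.6931 / 0.019803 ≈ 35.00.
≈ 35 years.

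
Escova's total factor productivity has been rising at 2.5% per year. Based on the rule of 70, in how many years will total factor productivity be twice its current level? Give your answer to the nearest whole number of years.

Doubling time ≈ 70 / 2.5 = 28.00 years.

approximately 28 years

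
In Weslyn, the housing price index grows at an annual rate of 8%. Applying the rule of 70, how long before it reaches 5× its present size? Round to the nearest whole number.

Doubling time ≈ 70/8 = 8.75 years.
Reaching 5× takes log₂(5) ≈ 2.32 doublings.
2.32 × 8.75 ≈ 20 years.

about 20 years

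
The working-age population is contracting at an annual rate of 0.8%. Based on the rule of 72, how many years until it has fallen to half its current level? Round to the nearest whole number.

around 90 years

Halving time ≈ 72 / 0.8 = 90.00 → 90 years.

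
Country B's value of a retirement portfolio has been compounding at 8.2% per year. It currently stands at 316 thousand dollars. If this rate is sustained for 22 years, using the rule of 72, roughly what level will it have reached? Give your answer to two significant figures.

It doubles every 72/8.2 ≈ 8.78 years, so 22 years is 2.51 doublings.
2^2.51 ≈ 5.70; 316 × 5.70 ≈ 1800 thousand dollars.

around 1800 thousand dollars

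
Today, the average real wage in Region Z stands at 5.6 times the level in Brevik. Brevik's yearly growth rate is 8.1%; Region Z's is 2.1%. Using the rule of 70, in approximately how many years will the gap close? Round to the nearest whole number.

≈ 29 years

The growth-rate gap is 8.1% − 2.1% = 6 percentage points.
So the ratio between them halves every 70/6 ≈ 11.67 years.
A 5.6 times gap takes log₂(5.6) ≈ 2.49 halvings to close: 2.49 × 11.67 ≈ 29 years.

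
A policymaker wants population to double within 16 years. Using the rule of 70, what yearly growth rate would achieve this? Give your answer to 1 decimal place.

4.4%

70 / 16 ≈ 4.38, so about 4.4% per year.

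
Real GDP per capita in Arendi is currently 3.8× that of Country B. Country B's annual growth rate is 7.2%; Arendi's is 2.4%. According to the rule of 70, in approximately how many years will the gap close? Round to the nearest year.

What matters is the difference: 4.8 pp.
Rule of 70 on the gap: the ratio halves every 70/4.8 ≈ 14.58 years.
A 3.8× gap takes log₂(3.8) ≈ 1.93 halvings to close: 1.93 × 14.58 ≈ 28 years.

≈ 28 years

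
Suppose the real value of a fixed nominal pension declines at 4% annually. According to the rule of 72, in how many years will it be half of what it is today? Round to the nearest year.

The rule works in reverse for decay: 72/4 ≈ 18.00 years to halve.

roughly 18 years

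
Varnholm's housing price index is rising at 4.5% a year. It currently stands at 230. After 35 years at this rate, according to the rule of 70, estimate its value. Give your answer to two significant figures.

roughly 1100

It doubles every 70/4.5 ≈ 15.56 years, so 35 years is 2.25 doublings.
2^2.25 ≈ 4.76; 230 × 4.76 ≈ 1100.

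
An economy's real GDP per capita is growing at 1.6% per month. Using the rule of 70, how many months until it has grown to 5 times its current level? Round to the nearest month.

Doubling time ≈ 70/1.6 = 43.75 months.
Reaching 5× takes log₂(5) ≈ 2.32 doublings.
2.32 × 43.75 ≈ 102 months.

around 102 months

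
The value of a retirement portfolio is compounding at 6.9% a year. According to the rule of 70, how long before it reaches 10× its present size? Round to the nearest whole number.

One doubling takes 70/6.9 = 10.14 years.
Reaching 10× takes log₂(10) ≈ 3.32 doublings.
3.32 × 10.14 ≈ 34 years.

about 34 years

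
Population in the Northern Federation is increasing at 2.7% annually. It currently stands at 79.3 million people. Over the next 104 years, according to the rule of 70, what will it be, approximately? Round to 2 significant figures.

Doubling time ≈ 70/2.7 = 25.93 years.
104 years is 104/25.93 ≈ 4.01 doublings, a factor of 2^4.01 ≈ 16.11.
79.3 × 16.11 ≈ 1300 million people.

around 1300 million people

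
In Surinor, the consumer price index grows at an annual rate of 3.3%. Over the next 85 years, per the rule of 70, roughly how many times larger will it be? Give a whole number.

Doubling time ≈ 70/3.3 = 21.21 years.
85/21.21 ≈ 4 doublings, so about 2^4 = 16×.

approximately 16 times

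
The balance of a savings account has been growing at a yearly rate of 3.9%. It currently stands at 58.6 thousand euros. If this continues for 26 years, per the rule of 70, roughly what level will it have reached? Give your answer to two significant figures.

Doubling time ≈ 70/3.9 = 17.95 years.
26 years is 26/17.95 ≈ 1.45 doublings, a factor of 2^1.45 ≈ 2.73.
58.6 × 2.73 ≈ 160 thousand euros.

about 160 thousand euros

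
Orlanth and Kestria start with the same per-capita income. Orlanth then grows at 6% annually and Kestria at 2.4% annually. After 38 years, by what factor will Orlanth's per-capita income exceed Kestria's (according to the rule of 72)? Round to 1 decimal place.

≈ 3.7 times

Orlanth pulls ahead at 3.6 pp per year, so the ratio doubles every 72/3.6 ≈ 20.00 years.
In 38 years that's 1.90 doublings: 2^1.90 ≈ 3.7.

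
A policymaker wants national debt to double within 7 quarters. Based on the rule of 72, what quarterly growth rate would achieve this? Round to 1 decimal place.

72 / 7 ≈ 10.29, so about 10.3% per quarter.

≈ 10.3%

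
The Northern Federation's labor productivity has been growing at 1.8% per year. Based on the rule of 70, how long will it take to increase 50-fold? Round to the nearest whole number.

about 219 years

Doubling time ≈ 70/1.8 = 38.89 years.
50× is log₂ 50 ≈ 5.64 doublings, so ≈ 5.64 × 38.89 = 219 years.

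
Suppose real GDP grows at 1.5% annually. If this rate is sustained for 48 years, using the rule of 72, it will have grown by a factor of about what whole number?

approximately 2 times

72/1.5 ≈ 48.00 years per doubling.
48 years fits 1 doubling: 2^1 = 2.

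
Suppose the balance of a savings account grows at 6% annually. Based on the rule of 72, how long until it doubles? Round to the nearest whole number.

At 6%, doubling takes about 72/6 = 12.00 years.

12 years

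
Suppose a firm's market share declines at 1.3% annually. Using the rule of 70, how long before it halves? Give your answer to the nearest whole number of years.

Halving time ≈ 70 / 1.3 = 53.85 → 54 years.

≈ 54 years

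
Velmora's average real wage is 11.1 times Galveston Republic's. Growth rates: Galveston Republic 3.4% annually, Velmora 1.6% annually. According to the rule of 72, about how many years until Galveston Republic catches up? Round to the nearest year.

The growth-rate gap is 3.4% − 1.6% = 1.8 percentage points.
So the ratio between them halves every 72/1.8 ≈ 40.00 years.
An 11.1 times gap takes log₂(11.1) ≈ 3.47 halvings to close: 3.47 × 40.00 ≈ 139 years.

≈ 139 years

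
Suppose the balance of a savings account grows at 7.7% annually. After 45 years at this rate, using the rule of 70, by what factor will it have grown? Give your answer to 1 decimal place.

Doubles every ≈ 9.09 years (70/7.7).
45 years is 4.95 doublings; 2^4.95 ≈ 30.9×.

about 30.9 times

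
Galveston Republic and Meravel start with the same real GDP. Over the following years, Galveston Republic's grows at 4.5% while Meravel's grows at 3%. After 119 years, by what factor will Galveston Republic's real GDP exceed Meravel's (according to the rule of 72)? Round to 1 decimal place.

Galveston Republic pulls ahead at 1.5 pp per year, so the ratio doubles every 72/1.5 ≈ 48.00 years.
In 119 years that's 2.48 doublings: 2^2.48 ≈ 5.6.

approximately 5.6 times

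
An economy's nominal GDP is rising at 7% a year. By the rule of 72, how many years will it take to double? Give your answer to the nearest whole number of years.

≈ 10 years

72/7 ≈ 10.29, so it doubles roughly every 10 years.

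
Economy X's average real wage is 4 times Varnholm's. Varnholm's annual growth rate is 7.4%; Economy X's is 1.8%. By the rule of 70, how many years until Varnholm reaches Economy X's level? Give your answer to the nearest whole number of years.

What matters is the difference: 5.6 pp.
Rule of 70 on the gap: the ratio halves every 70/5.6 ≈ 12.50 years.
A 4 times gap closes after 2 halvings: 2 × 12.50 ≈ 25 years.

≈ 25 years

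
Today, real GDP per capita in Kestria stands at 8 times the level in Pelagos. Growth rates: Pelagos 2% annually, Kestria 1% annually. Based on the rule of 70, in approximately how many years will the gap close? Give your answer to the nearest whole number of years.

about 210 years

The growth-rate gap is 2% − 1% = 1 percentage point.
So the ratio between them halves every 70/1 ≈ 70.00 years.
An 8 times gap closes after 3 halvings: 3 × 70.00 ≈ 210 years.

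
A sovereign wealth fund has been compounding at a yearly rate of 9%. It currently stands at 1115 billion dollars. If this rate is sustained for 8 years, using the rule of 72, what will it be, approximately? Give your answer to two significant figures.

It doubles every 72/9 ≈ 8.00 years, so 8 years is 1.00 doublings.
2^1.00 ≈ 2.00; 1115 × 2.00 ≈ 2200 billion dollars.

approximately 2200 billion dollars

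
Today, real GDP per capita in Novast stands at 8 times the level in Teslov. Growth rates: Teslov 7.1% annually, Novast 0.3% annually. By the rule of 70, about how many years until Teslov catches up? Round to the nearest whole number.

around 31 years

Teslov gains on Novast at 7.1% − 0.3% = 6.8 points a year.
At that relative rate the gap halves every 70/6.8 ≈ 10.29 years.
An 8 times gap closes after 3 halvings: 3 × 10.29 ≈ 31 years.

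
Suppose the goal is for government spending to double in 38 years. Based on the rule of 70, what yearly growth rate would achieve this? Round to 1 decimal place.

70 / 38 ≈ 1.84, so about 1.8% per year.

≈ 1.8%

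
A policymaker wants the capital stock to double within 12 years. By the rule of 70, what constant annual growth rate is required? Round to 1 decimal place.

about 5.8% a year

70 / 12 ≈ 5.83, so about 5.8% a year.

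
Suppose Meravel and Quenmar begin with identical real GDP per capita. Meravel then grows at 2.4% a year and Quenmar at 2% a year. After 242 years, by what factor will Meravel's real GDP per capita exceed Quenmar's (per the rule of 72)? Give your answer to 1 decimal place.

Rate gap = 2.4% − 2% = 0.4 points.
The ratio doubles every 72/0.4 ≈ 180.00 years.
242/180.00 ≈ 1.34 doublings → ratio ≈ 2^1.34 ≈ 2.5.

about 2.5 times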